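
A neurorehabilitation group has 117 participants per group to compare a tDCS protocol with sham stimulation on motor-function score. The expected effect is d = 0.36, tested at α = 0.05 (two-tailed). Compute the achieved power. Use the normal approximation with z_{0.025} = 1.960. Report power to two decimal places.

power ≈ 0.79

For two equal groups, power = Φ(d·√(n/2) − z_{α/2}).
d·√(n/2) = 0.36 × √(117/2) = 0.36 × 7.649 = 2.753.
z_β = 2.753 − 1.960 = 0.793.
Power = Φ(0.793) = 0.786.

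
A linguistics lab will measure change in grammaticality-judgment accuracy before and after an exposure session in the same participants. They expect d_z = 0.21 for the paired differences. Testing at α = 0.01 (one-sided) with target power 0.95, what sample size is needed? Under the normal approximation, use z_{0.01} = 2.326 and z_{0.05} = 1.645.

n = 358 pairs

For a paired (one-sample on differences) test: n = ((z_{α} + z_β) / d)².
z_{α} + z_β = 2.326 + 1.645 = 3.971.
n = (3.971 / 0.21)² = 18.910² = 357.57.
Round up.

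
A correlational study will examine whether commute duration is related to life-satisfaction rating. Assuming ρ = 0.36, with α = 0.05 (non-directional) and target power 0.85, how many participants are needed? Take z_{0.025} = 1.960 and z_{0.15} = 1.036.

Fisher's z: C = ½·ln((1+r)/(1−r)) = ½·ln(2.1250) = 0.3769.
n = ((z_{α/2} + z_β)/C)² + 3.
(1.960 + 1.036) / 0.3769 = 2.996 / 0.3769 = 7.949.
n = 7.949² + 3 = 63.19 + 3 = 66.2.
Round up.

n = 67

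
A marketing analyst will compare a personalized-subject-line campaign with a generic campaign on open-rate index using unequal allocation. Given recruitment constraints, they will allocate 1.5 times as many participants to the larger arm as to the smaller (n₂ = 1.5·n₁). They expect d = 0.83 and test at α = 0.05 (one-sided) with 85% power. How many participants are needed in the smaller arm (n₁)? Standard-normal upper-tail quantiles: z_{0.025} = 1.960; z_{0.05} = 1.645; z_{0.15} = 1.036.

With allocation ratio k = n₂/n₁ = 1.5, Var(x̄₁−x̄₂) = σ²(1/n₁ + 1/(k·n₁)) = σ²·(k+1)/(k·n₁).
So n₁ = (1 + 1/k)·((z_{α} + z_β)/d)² = 1.667 × (2.681/0.83)².
n₁ = 1.667 × 10.43 = 17.4.
Round up: n₁ = 18, giving n₂ = 1.5 × 18 = 27.

n₁ = 18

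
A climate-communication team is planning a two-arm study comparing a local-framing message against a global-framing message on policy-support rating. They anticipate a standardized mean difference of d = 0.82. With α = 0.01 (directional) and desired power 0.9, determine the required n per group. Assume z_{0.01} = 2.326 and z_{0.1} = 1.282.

n = 39 per group

For two independent groups with equal n: n = 2·((z_{α} + z_β) / d)².
z_{α} + z_β = 2.326 + 1.282 = 3.608.
n = 2 × (3.608 / 0.82)² = 2 × 4.400² = 2 × 19.36 = 38.7.
Round up to the next whole participant.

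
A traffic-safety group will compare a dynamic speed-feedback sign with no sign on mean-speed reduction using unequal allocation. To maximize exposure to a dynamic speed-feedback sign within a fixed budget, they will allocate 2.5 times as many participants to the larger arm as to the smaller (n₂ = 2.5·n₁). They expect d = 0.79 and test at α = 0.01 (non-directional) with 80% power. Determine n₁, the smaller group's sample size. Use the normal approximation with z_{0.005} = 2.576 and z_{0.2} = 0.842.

n₁ = 27

With allocation ratio k = n₂/n₁ = 2.5, Var(x̄₁−x̄₂) = σ²(1/n₁ + 1/(k·n₁)) = σ²·(k+1)/(k·n₁).
So n₁ = (1 + 1/k)·((z_{α/2} + z_β)/d)² = 1.400 × (3.418/0.79)².
n₁ = 1.400 × 18.72 = 26.2.
Round up: n₁ = 27, giving n₂ = ⌈2.5 × 27⌉ = ⌈67.5⌉ = 68.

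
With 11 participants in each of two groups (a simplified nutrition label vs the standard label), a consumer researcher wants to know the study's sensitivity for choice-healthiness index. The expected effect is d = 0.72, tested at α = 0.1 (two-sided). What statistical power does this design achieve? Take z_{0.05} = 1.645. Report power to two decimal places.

For two equal groups, power = Φ(d·√(n/2) − z_{α/2}).
d·√(n/2) = 0.72 × √(11/2) = 0.72 × 2.345 = 1.689.
z_β = 1.689 − 1.645 = 0.044.
Power = Φ(0.044) = 0.517.

power ≈ 0.52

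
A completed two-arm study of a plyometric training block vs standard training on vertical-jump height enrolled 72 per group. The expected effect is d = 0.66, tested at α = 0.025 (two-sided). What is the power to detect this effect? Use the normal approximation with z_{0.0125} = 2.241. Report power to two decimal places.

power ≈ 0.96

For two equal groups, power = Φ(d·√(n/2) − z_{α/2}).
d·√(n/2) = 0.66 × √(72/2) = 0.66 × 6.000 = 3.960.
z_β = 3.960 − 2.241 = 1.719.
Power = Φ(1.719) = 0.957.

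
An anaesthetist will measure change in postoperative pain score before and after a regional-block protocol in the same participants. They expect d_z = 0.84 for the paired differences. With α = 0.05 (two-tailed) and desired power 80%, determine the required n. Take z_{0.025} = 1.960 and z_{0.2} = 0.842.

n = 12 pairs

For a paired (one-sample on differences) test: n = ((z_{α/2} + z_β) / d)².
z_{α/2} + z_β = 1.960 + 0.842 = 2.802.
n = (2.802 / 0.84)² = 3.336² = 11.13.
Round up.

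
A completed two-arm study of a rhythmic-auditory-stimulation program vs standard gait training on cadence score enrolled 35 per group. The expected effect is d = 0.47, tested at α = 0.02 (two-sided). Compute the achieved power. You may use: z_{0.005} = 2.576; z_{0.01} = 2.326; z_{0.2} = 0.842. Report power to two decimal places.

power ≈ 0.36

For two equal groups, power = Φ(d·√(n/2) − z_{α/2}).
d·√(n/2) = 0.47 × √(35/2) = 0.47 × 4.183 = 1.966.
z_β = 1.966 − 2.326 = -0.360.
Power = Φ(-0.360) = 0.359.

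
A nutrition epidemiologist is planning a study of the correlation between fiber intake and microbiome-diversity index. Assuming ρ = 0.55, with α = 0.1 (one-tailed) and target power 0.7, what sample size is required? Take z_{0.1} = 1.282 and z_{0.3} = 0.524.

n = 12

Fisher's z: C = ½·ln((1+r)/(1−r)) = ½·ln(3.4444) = 0.6184.
n = ((z_{α} + z_β)/C)² + 3.
(1.282 + 0.524) / 0.6184 = 1.806 / 0.6184 = 2.920.
n = 2.920² + 3 = 8.53 + 3 = 11.5.
Round up.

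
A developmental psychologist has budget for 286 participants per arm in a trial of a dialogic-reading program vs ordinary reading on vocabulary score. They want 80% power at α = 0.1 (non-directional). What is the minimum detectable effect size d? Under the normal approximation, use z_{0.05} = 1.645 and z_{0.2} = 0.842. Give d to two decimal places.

d_min ≈ 0.21

For two independent groups of n = 286 each: d_min = (z_{α/2} + z_β)·√(2/n).
z-sum = 1.645 + 0.842 = 2.487.
d_min = 2.487 × √(2/286) = 2.487 × 0.0836 = 0.208.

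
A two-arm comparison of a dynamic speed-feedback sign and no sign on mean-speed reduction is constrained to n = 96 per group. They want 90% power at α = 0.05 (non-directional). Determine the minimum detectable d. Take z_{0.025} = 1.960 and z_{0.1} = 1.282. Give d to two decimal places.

d_min ≈ 0.47

For two independent groups of n = 96 each: d_min = (z_{α/2} + z_β)·√(2/n).
z-sum = 1.960 + 1.282 = 3.242.
d_min = 3.242 × √(2/96) = 3.242 × 0.1443 = 0.468.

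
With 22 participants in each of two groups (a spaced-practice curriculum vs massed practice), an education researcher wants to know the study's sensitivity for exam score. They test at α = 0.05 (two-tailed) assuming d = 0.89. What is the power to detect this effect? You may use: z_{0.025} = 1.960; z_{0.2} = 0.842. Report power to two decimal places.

For two equal groups, power = Φ(d·√(n/2) − z_{α/2}).
d·√(n/2) = 0.89 × √(22/2) = 0.89 × 3.317 = 2.952.
z_β = 2.952 − 1.960 = 0.992.
Power = Φ(0.992) = 0.839.

power ≈ 0.84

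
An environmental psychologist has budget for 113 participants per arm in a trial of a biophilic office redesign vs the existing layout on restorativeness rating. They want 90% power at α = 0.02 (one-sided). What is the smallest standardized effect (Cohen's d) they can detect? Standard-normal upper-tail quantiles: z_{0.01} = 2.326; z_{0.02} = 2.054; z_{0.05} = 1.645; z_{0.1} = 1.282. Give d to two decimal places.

For two independent groups of n = 113 each: d_min = (z_{α} + z_β)·√(2/n).
z-sum = 2.054 + 1.282 = 3.336.
d_min = 3.336 × √(2/113) = 3.336 × 0.1330 = 0.444.

d_min ≈ 0.44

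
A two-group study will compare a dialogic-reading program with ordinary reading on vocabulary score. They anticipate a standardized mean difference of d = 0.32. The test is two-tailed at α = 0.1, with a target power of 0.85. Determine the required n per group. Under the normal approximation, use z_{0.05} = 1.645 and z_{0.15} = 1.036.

For two independent groups with equal n: n = 2·((z_{α/2} + z_β) / d)².
z_{α/2} + z_β = 1.645 + 1.036 = 2.681.
n = 2 × (2.681 / 0.32)² = 2 × 8.378² = 2 × 70.19 = 140.4.
Round up to the next whole participant.

n = 141 per group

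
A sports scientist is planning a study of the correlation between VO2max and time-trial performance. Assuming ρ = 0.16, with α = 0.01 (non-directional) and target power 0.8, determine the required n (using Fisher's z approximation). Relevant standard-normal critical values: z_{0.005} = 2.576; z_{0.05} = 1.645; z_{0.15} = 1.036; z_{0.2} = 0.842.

n = 452

Fisher's z: C = ½·ln((1+r)/(1−r)) = ½·ln(1.3810) = 0.1614.
n = ((z_{α/2} + z_β)/C)² + 3.
(2.576 + 0.842) / 0.1614 = 3.418 / 0.1614 = 21.177.
n = 21.177² + 3 = 448.47 + 3 = 451.5.
Round up.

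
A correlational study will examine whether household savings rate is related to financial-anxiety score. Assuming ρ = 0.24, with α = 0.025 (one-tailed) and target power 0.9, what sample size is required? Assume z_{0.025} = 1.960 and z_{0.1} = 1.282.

Fisher's z: C = ½·ln((1+r)/(1−r)) = ½·ln(1.6316) = 0.2448.
n = ((z_{α} + z_β)/C)² + 3.
(1.960 + 1.282) / 0.2448 = 3.242 / 0.2448 = 13.243.
n = 13.243² + 3 = 175.39 + 3 = 178.4.
Round up.

n = 179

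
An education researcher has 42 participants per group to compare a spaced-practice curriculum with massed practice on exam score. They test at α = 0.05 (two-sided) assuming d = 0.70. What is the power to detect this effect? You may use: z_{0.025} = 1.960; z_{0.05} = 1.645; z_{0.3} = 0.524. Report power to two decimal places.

power ≈ 0.89

For two equal groups, power = Φ(d·√(n/2) − z_{α/2}).
d·√(n/2) = 0.70 × √(42/2) = 0.70 × 4.583 = 3.208.
z_β = 3.208 − 1.960 = 1.248.
Power = Φ(1.248) = 0.894.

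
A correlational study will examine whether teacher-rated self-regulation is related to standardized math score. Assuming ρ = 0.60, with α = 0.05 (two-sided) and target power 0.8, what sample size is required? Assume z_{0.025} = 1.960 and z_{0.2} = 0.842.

Fisher's z: C = ½·ln((1+r)/(1−r)) = ½·ln(4.0000) = 0.6931.
n = ((z_{α/2} + z_β)/C)² + 3.
(1.960 + 0.842) / 0.6931 = 2.802 / 0.6931 = 4.043.
n = 4.043² + 3 = 16.34 + 3 = 19.3.
Round up.

n = 20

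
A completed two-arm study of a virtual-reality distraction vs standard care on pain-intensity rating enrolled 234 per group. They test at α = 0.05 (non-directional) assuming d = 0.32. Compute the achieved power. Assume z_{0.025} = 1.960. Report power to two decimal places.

For two equal groups, power = Φ(d·√(n/2) − z_{α/2}).
d·√(n/2) = 0.32 × √(234/2) = 0.32 × 10.817 = 3.461.
z_β = 3.461 − 1.960 = 1.501.
Power = Φ(1.501) = 0.933.

power ≈ 0.93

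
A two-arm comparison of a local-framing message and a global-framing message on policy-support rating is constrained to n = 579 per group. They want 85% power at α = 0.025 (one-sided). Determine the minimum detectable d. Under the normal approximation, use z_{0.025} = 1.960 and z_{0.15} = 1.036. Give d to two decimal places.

d_min ≈ 0.18

For two independent groups of n = 579 each: d_min = (z_{α} + z_β)·√(2/n).
z-sum = 1.960 + 1.036 = 2.996.
d_min = 2.996 × √(2/579) = 2.996 × 0.0588 = 0.176.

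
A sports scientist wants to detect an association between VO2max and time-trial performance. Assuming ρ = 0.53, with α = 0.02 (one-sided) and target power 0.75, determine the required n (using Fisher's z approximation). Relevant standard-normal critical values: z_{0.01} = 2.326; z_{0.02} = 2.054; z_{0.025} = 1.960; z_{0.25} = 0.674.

n = 25

Fisher's z: C = ½·ln((1+r)/(1−r)) = ½·ln(3.2553) = 0.5901.
n = ((z_{α} + z_β)/C)² + 3.
(2.054 + 0.674) / 0.5901 = 2.728 / 0.5901 = 4.623.
n = 4.623² + 3 = 21.37 + 3 = 24.4.
Round up.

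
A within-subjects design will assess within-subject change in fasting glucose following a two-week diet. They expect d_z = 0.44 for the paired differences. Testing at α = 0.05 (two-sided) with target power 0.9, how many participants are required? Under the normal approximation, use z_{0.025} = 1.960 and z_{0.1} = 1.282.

For a paired (one-sample on differences) test: n = ((z_{α/2} + z_β) / d)².
z_{α/2} + z_β = 1.960 + 1.282 = 3.242.
n = (3.242 / 0.44)² = 7.368² = 54.29.
Round up.

n = 55 pairs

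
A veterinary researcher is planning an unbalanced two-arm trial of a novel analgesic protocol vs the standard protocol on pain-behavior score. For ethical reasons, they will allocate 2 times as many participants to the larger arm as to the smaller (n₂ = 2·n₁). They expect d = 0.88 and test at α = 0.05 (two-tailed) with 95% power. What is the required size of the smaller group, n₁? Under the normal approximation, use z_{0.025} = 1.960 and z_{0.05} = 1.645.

With allocation ratio k = n₂/n₁ = 2, Var(x̄₁−x̄₂) = σ²(1/n₁ + 1/(k·n₁)) = σ²·(k+1)/(k·n₁).
So n₁ = (1 + 1/k)·((z_{α/2} + z_β)/d)² = 1.500 × (3.605/0.88)².
n₁ = 1.500 × 16.78 = 25.2.
Round up: n₁ = 26, giving n₂ = 2 × 26 = 52.

n₁ = 26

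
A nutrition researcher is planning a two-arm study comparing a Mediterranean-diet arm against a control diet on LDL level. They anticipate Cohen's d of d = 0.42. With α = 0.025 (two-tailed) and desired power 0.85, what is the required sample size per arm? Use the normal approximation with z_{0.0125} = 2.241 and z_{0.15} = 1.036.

For two independent groups with equal n: n = 2·((z_{α/2} + z_β) / d)².
z_{α/2} + z_β = 2.241 + 1.036 = 3.277.
n = 2 × (3.277 / 0.42)² = 2 × 7.802² = 2 × 60.88 = 121.8.
Round up to the next whole participant.

n = 122 per group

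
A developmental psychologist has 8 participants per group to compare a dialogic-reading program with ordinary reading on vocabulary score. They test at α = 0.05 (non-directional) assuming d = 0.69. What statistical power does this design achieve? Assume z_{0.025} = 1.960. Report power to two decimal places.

power ≈ 0.28

For two equal groups, power = Φ(d·√(n/2) − z_{α/2}).
d·√(n/2) = 0.69 × √(8/2) = 0.69 × 2.000 = 1.380.
z_β = 1.380 − 1.960 = -0.580.
Power = Φ(-0.580) = 0.281.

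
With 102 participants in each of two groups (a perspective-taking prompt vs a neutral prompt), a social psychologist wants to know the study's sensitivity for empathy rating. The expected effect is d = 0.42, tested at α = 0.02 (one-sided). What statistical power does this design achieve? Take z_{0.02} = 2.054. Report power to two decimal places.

For two equal groups, power = Φ(d·√(n/2) − z_{α}).
d·√(n/2) = 0.42 × √(102/2) = 0.42 × 7.141 = 2.999.
z_β = 2.999 − 2.054 = 0.945.
Power = Φ(0.945) = 0.828.

power ≈ 0.83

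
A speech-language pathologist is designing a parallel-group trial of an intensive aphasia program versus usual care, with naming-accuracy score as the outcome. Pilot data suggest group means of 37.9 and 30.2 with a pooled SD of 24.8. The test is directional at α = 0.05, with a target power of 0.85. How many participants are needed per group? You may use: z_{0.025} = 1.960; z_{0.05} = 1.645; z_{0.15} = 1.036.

Cohen's d = |M₁ − M₂| / SD_pooled = |37.9 − 30.2| / 24.8 = 7.7 / 24.8 = 0.310.
For two independent groups with equal n: n = 2·((z_{α} + z_β) / d)².
z_{α} + z_β = 1.645 + 1.036 = 2.681.
n = 2 × (2.681 / 0.310)² = 2 × 8.648² = 2 × 74.79 = 149.6.
Round up to the next whole participant.

n = 150 per group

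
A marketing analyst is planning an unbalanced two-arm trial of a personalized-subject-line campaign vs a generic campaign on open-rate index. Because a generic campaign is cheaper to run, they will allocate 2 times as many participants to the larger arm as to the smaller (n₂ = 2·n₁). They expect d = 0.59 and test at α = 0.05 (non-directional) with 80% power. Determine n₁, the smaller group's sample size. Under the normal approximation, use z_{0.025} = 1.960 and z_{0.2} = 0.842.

n₁ = 34

With allocation ratio k = n₂/n₁ = 2, Var(x̄₁−x̄₂) = σ²(1/n₁ + 1/(k·n₁)) = σ²·(k+1)/(k·n₁).
So n₁ = (1 + 1/k)·((z_{α/2} + z_β)/d)² = 1.500 × (2.802/0.59)².
n₁ = 1.500 × 22.55 = 33.8.
Round up: n₁ = 34, giving n₂ = 2 × 34 = 68.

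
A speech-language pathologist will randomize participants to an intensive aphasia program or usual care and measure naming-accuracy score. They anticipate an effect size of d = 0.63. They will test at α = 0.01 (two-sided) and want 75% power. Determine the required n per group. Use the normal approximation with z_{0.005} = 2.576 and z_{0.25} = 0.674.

For two independent groups with equal n: n = 2·((z_{α/2} + z_β) / d)².
z_{α/2} + z_β = 2.576 + 0.674 = 3.250.
n = 2 × (3.250 / 0.63)² = 2 × 5.159² = 2 × 26.61 = 53.2.
Round up to the next whole participant.

n = 54 per group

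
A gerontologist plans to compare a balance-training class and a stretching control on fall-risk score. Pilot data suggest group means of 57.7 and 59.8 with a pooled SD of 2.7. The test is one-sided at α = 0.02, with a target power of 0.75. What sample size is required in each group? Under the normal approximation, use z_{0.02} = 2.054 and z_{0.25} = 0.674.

Cohen's d = |M₁ − M₂| / SD_pooled = |57.7 − 59.8| / 2.7 = 2.1 / 2.7 = 0.778.
For two independent groups with equal n: n = 2·((z_{α} + z_β) / d)².
z_{α} + z_β = 2.054 + 0.674 = 2.728.
n = 2 × (2.728 / 0.778)² = 2 × 3.506² = 2 × 12.30 = 24.6.
Round up to the next whole participant.

n = 25 per group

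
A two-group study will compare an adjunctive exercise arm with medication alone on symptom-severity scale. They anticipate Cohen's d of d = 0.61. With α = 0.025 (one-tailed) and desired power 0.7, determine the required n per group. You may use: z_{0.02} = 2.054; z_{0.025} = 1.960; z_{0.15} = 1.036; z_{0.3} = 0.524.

n = 34 per group

For two independent groups with equal n: n = 2·((z_{α} + z_β) / d)².
z_{α} + z_β = 1.960 + 0.524 = 2.484.
n = 2 × (2.484 / 0.61)² = 2 × 4.072² = 2 × 16.58 = 33.2.
Round up to the next whole participant.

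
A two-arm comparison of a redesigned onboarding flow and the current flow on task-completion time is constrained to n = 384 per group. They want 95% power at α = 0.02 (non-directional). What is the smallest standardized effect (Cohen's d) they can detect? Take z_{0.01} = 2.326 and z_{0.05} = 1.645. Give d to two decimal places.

For two independent groups of n = 384 each: d_min = (z_{α/2} + z_β)·√(2/n).
z-sum = 2.326 + 1.645 = 3.971.
d_min = 3.971 × √(2/384) = 3.971 × 0.0722 = 0.287.

d_min ≈ 0.29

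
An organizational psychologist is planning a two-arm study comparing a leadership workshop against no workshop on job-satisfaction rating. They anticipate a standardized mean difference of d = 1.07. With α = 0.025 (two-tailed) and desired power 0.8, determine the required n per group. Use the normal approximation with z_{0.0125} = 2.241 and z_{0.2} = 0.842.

For two independent groups with equal n: n = 2·((z_{α/2} + z_β) / d)².
z_{α/2} + z_β = 2.241 + 0.842 = 3.083.
n = 2 × (3.083 / 1.07)² = 2 × 2.881² = 2 × 8.30 = 16.6.
Round up to the next whole participant.

n = 17 per group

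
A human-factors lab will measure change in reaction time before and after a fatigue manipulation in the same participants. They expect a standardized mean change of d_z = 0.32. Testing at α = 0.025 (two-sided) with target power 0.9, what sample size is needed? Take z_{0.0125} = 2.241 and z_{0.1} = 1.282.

n = 122 pairs

For a paired (one-sample on differences) test: n = ((z_{α/2} + z_β) / d)².
z_{α/2} + z_β = 2.241 + 1.282 = 3.523.
n = (3.523 / 0.32)² = 11.009² = 121.21.
Round up.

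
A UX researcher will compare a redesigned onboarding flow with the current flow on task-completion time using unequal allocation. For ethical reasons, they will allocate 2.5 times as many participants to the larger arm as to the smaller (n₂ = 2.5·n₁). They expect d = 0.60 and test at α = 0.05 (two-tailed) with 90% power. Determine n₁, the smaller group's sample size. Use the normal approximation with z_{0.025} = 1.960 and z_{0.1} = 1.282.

With allocation ratio k = n₂/n₁ = 2.5, Var(x̄₁−x̄₂) = σ²(1/n₁ + 1/(k·n₁)) = σ²·(k+1)/(k·n₁).
So n₁ = (1 + 1/k)·((z_{α/2} + z_β)/d)² = 1.400 × (3.242/0.60)².
n₁ = 1.400 × 29.20 = 40.9.
Round up: n₁ = 41, giving n₂ = ⌈2.5 × 41⌉ = ⌈102.5⌉ = 103.

n₁ = 41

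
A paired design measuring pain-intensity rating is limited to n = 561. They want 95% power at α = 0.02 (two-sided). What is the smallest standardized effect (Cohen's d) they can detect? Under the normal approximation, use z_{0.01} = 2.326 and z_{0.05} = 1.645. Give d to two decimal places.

d_min ≈ 0.17

For a single sample (or paired design) of n = 561: d_min = (z_{α/2} + z_β)/√n.
z-sum = 2.326 + 1.645 = 3.971.
d_min = 3.971 / √561 = 3.971 / 23.685 = 0.168.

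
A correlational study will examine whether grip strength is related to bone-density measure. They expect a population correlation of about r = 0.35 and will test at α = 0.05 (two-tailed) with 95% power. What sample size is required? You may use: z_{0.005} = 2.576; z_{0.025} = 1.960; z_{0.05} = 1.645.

Fisher's z: C = ½·ln((1+r)/(1−r)) = ½·ln(2.0769) = 0.3654.
n = ((z_{α/2} + z_β)/C)² + 3.
(1.960 + 1.645) / 0.3654 = 3.605 / 0.3654 = 9.866.
n = 9.866² + 3 = 97.34 + 3 = 100.3.
Round up.

n = 101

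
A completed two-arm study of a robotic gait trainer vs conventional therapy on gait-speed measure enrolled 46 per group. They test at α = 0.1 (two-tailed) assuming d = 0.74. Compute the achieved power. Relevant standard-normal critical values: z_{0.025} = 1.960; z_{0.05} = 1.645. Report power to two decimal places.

power ≈ 0.97

For two equal groups, power = Φ(d·√(n/2) − z_{α/2}).
d·√(n/2) = 0.74 × √(46/2) = 0.74 × 4.796 = 3.549.
z_β = 3.549 − 1.645 = 1.904.
Power = Φ(1.904) = 0.972.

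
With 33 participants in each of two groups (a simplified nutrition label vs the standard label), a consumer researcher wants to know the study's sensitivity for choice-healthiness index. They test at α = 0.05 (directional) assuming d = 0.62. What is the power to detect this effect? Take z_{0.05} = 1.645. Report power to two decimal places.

For two equal groups, power = Φ(d·√(n/2) − z_{α}).
d·√(n/2) = 0.62 × √(33/2) = 0.62 × 4.062 = 2.518.
z_β = 2.518 − 1.645 = 0.873.
Power = Φ(0.873) = 0.809.

power ≈ 0.81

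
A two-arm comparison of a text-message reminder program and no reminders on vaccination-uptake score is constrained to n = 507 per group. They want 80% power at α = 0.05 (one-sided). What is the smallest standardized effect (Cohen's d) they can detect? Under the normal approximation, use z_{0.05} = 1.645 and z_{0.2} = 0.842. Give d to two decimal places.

d_min ≈ 0.16

For two independent groups of n = 507 each: d_min = (z_{α} + z_β)·√(2/n).
z-sum = 1.645 + 0.842 = 2.487.
d_min = 2.487 × √(2/507) = 2.487 × 0.0628 = 0.156.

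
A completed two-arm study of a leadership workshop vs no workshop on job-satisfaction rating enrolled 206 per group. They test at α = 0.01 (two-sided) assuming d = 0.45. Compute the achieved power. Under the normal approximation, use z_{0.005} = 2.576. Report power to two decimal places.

power ≈ 0.98

For two equal groups, power = Φ(d·√(n/2) − z_{α/2}).
d·√(n/2) = 0.45 × √(206/2) = 0.45 × 10.149 = 4.567.
z_β = 4.567 − 2.576 = 1.991.
Power = Φ(1.991) = 0.977.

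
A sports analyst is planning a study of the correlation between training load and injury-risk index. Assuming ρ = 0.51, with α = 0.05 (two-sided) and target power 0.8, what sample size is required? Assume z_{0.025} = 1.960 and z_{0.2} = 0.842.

Fisher's z: C = ½·ln((1+r)/(1−r)) = ½·ln(3.0816) = 0.5627.
n = ((z_{α/2} + z_β)/C)² + 3.
(1.960 + 0.842) / 0.5627 = 2.802 / 0.5627 = 4.980.
n = 4.980² + 3 = 24.80 + 3 = 27.8.
Round up.

n = 28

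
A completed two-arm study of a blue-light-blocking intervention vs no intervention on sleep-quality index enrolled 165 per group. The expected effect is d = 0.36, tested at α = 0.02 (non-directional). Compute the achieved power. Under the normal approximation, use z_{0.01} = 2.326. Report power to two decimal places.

For two equal groups, power = Φ(d·√(n/2) − z_{α/2}).
d·√(n/2) = 0.36 × √(165/2) = 0.36 × 9.083 = 3.270.
z_β = 3.270 − 2.326 = 0.944.
Power = Φ(0.944) = 0.827.

power ≈ 0.83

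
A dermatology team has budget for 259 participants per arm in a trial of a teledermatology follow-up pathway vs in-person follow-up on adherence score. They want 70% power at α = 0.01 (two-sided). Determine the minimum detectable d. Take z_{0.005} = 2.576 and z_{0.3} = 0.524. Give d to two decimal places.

d_min ≈ 0.27

For two independent groups of n = 259 each: d_min = (z_{α/2} + z_β)·√(2/n).
z-sum = 2.576 + 0.524 = 3.100.
d_min = 3.100 × √(2/259) = 3.100 × 0.0879 = 0.272.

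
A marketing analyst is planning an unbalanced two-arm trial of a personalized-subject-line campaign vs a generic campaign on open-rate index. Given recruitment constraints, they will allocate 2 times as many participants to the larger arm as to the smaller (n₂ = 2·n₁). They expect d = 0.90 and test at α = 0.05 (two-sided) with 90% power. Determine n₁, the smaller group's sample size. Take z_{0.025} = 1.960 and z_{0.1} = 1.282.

With allocation ratio k = n₂/n₁ = 2, Var(x̄₁−x̄₂) = σ²(1/n₁ + 1/(k·n₁)) = σ²·(k+1)/(k·n₁).
So n₁ = (1 + 1/k)·((z_{α/2} + z_β)/d)² = 1.500 × (3.242/0.90)².
n₁ = 1.500 × 12.98 = 19.5.
Round up: n₁ = 20, giving n₂ = 2 × 20 = 40.

n₁ = 20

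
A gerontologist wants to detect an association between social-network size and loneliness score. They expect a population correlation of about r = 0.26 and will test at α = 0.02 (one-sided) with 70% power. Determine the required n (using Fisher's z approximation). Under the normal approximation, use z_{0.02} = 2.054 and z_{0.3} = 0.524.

Fisher's z: C = ½·ln((1+r)/(1−r)) = ½·ln(1.7027) = 0.2661.
n = ((z_{α} + z_β)/C)² + 3.
(2.054 + 0.524) / 0.2661 = 2.578 / 0.2661 = 9.688.
n = 9.688² + 3 = 93.86 + 3 = 96.9.
Round up.

n = 97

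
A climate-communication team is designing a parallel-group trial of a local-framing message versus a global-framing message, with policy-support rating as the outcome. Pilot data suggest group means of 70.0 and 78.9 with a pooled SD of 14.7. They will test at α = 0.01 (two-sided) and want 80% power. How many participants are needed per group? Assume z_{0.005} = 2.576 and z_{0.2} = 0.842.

Cohen's d = |M₁ − M₂| / SD_pooled = |70.0 − 78.9| / 14.7 = 8.9 / 14.7 = 0.605.
For two independent groups with equal n: n = 2·((z_{α/2} + z_β) / d)².
z_{α/2} + z_β = 2.576 + 0.842 = 3.418.
n = 2 × (3.418 / 0.605)² = 2 × 5.650² = 2 × 31.92 = 63.8.
Round up to the next whole participant.

n = 64 per group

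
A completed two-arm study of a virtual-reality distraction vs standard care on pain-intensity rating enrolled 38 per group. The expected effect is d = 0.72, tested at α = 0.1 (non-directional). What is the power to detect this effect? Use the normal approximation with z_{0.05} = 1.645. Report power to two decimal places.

power ≈ 0.93

For two equal groups, power = Φ(d·√(n/2) − z_{α/2}).
d·√(n/2) = 0.72 × √(38/2) = 0.72 × 4.359 = 3.138.
z_β = 3.138 − 1.645 = 1.493.
Power = Φ(1.493) = 0.932.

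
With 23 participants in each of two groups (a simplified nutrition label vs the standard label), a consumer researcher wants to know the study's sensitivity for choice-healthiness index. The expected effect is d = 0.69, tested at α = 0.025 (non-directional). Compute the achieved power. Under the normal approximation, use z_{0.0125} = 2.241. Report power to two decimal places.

For two equal groups, power = Φ(d·√(n/2) − z_{α/2}).
d·√(n/2) = 0.69 × √(23/2) = 0.69 × 3.391 = 2.340.
z_β = 2.340 − 2.241 = 0.099.
Power = Φ(0.099) = 0.539.

power ≈ 0.54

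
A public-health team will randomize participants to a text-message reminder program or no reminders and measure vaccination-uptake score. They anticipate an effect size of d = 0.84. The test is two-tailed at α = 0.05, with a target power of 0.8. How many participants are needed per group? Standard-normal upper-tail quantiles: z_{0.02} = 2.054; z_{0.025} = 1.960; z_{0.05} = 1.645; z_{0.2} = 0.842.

n = 23 per group

For two independent groups with equal n: n = 2·((z_{α/2} + z_β) / d)².
z_{α/2} + z_β = 1.960 + 0.842 = 2.802.
n = 2 × (2.802 / 0.84)² = 2 × 3.336² = 2 × 11.13 = 22.3.
Round up to the next whole participant.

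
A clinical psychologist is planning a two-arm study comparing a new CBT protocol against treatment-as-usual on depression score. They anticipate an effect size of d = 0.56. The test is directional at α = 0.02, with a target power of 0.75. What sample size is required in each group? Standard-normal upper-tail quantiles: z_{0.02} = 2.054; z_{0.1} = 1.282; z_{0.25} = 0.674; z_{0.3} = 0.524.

n = 48 per group

For two independent groups with equal n: n = 2·((z_{α} + z_β) / d)².
z_{α} + z_β = 2.054 + 0.674 = 2.728.
n = 2 × (2.728 / 0.56)² = 2 × 4.871² = 2 × 23.73 = 47.5.
Round up to the next whole participant.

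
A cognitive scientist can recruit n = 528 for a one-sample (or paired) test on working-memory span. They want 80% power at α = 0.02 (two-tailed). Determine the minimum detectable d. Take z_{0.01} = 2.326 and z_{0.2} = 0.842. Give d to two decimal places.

d_min ≈ 0.14

For a single sample (or paired design) of n = 528: d_min = (z_{α/2} + z_β)/√n.
z-sum = 2.326 + 0.842 = 3.168.
d_min = 3.168 / √528 = 3.168 / 22.978 = 0.138.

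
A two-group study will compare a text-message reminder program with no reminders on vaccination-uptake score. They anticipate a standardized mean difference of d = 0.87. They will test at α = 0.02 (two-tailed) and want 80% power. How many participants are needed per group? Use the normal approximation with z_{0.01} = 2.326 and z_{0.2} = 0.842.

For two independent groups with equal n: n = 2·((z_{α/2} + z_β) / d)².
z_{α/2} + z_β = 2.326 + 0.842 = 3.168.
n = 2 × (3.168 / 0.87)² = 2 × 3.641² = 2 × 13.26 = 26.5.
Round up to the next whole participant.

n = 27 per group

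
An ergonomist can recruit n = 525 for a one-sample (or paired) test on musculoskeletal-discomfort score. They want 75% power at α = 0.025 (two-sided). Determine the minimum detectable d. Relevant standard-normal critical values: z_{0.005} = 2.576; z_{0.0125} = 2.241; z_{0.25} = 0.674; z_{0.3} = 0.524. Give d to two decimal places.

d_min ≈ 0.13

For a single sample (or paired design) of n = 525: d_min = (z_{α/2} + z_β)/√n.
z-sum = 2.241 + 0.674 = 2.915.
d_min = 2.915 / √525 = 2.915 / 22.913 = 0.127.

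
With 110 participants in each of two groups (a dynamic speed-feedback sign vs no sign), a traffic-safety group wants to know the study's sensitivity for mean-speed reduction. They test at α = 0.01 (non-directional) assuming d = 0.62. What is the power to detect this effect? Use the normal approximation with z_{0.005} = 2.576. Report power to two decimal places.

For two equal groups, power = Φ(d·√(n/2) − z_{α/2}).
d·√(n/2) = 0.62 × √(110/2) = 0.62 × 7.416 = 4.598.
z_β = 4.598 − 2.576 = 2.022.
Power = Φ(2.022) = 0.978.

power ≈ 0.98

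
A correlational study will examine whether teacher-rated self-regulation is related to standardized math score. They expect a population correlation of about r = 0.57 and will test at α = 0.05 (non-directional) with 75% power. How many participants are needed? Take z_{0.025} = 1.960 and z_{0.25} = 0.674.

Fisher's z: C = ½·ln((1+r)/(1−r)) = ½·ln(3.6512) = 0.6475.
n = ((z_{α/2} + z_β)/C)² + 3.
(1.960 + 0.674) / 0.6475 = 2.634 / 0.6475 = 4.068.
n = 4.068² + 3 = 16.55 + 3 = 19.5.
Round up.

n = 20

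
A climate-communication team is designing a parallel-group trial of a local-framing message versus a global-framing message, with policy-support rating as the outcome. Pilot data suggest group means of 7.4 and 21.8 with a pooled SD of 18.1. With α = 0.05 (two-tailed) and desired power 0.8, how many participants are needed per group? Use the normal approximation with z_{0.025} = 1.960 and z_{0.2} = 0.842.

Cohen's d = |M₁ − M₂| / SD_pooled = |7.4 − 21.8| / 18.1 = 14.4 / 18.1 = 0.796.
For two independent groups with equal n: n = 2·((z_{α/2} + z_β) / d)².
z_{α/2} + z_β = 1.960 + 0.842 = 2.802.
n = 2 × (2.802 / 0.796)² = 2 × 3.520² = 2 × 12.39 = 24.8.
Round up to the next whole participant.

n = 25 per group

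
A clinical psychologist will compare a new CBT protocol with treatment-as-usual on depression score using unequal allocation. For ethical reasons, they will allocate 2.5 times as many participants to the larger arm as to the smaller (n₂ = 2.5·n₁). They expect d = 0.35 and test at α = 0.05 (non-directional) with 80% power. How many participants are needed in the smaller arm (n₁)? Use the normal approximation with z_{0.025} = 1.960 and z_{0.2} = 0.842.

With allocation ratio k = n₂/n₁ = 2.5, Var(x̄₁−x̄₂) = σ²(1/n₁ + 1/(k·n₁)) = σ²·(k+1)/(k·n₁).
So n₁ = (1 + 1/k)·((z_{α/2} + z_β)/d)² = 1.400 × (2.802/0.35)².
n₁ = 1.400 × 64.09 = 89.7.
Round up: n₁ = 90, giving n₂ = 2.5 × 90 = 225.

n₁ = 90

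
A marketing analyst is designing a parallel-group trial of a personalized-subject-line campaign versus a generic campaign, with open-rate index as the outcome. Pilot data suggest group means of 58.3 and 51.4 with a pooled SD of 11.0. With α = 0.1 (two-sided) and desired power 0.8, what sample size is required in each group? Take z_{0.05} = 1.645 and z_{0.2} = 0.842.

n = 32 per group

Cohen's d = |M₁ − M₂| / SD_pooled = |58.3 − 51.4| / 11.0 = 6.9 / 11.0 = 0.627.
For two independent groups with equal n: n = 2·((z_{α/2} + z_β) / d)².
z_{α/2} + z_β = 1.645 + 0.842 = 2.487.
n = 2 × (2.487 / 0.627)² = 2 × 3.967² = 2 × 15.73 = 31.5.
Round up to the next whole participant.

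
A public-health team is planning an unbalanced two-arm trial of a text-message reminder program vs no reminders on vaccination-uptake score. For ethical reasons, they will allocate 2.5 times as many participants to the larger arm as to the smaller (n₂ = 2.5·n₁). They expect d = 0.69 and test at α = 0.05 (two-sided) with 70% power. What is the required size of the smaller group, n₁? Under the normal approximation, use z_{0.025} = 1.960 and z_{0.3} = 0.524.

With allocation ratio k = n₂/n₁ = 2.5, Var(x̄₁−x̄₂) = σ²(1/n₁ + 1/(k·n₁)) = σ²·(k+1)/(k·n₁).
So n₁ = (1 + 1/k)·((z_{α/2} + z_β)/d)² = 1.400 × (2.484/0.69)².
n₁ = 1.400 × 12.96 = 18.1.
Round up: n₁ = 19, giving n₂ = ⌈2.5 × 19⌉ = ⌈47.5⌉ = 48.

n₁ = 19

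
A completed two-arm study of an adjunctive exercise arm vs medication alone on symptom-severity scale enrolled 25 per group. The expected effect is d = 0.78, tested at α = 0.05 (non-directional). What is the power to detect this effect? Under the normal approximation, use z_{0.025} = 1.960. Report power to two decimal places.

For two equal groups, power = Φ(d·√(n/2) − z_{α/2}).
d·√(n/2) = 0.78 × √(25/2) = 0.78 × 3.536 = 2.758.
z_β = 2.758 − 1.960 = 0.798.
Power = Φ(0.798) = 0.787.

power ≈ 0.79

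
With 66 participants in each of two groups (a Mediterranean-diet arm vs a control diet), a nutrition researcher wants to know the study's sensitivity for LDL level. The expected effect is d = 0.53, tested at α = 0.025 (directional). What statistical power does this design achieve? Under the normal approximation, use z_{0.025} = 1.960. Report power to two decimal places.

power ≈ 0.86

For two equal groups, power = Φ(d·√(n/2) − z_{α}).
d·√(n/2) = 0.53 × √(66/2) = 0.53 × 5.745 = 3.045.
z_β = 3.045 − 1.960 = 1.085.
Power = Φ(1.085) = 0.861.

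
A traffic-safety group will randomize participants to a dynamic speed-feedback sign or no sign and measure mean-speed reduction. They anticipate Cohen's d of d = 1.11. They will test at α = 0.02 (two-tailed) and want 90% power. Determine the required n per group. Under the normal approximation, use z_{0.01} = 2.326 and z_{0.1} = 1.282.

n = 22 per group

For two independent groups with equal n: n = 2·((z_{α/2} + z_β) / d)².
z_{α/2} + z_β = 2.326 + 1.282 = 3.608.
n = 2 × (3.608 / 1.11)² = 2 × 3.250² = 2 × 10.57 = 21.1.
Round up to the next whole participant.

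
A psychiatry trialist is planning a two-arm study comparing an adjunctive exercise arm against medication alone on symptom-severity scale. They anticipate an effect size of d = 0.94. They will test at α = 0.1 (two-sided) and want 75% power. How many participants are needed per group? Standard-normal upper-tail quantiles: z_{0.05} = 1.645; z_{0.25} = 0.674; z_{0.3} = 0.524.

n = 13 per group

For two independent groups with equal n: n = 2·((z_{α/2} + z_β) / d)².
z_{α/2} + z_β = 1.645 + 0.674 = 2.319.
n = 2 × (2.319 / 0.94)² = 2 × 2.467² = 2 × 6.09 = 12.2.
Round up to the next whole participant.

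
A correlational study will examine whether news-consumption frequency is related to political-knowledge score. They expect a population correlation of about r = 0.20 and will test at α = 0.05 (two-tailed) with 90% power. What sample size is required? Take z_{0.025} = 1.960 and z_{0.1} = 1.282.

n = 259

Fisher's z: C = ½·ln((1+r)/(1−r)) = ½·ln(1.5000) = 0.2027.
n = ((z_{α/2} + z_β)/C)² + 3.
(1.960 + 1.282) / 0.2027 = 3.242 / 0.2027 = 15.994.
n = 15.994² + 3 = 255.81 + 3 = 258.8.
Round up.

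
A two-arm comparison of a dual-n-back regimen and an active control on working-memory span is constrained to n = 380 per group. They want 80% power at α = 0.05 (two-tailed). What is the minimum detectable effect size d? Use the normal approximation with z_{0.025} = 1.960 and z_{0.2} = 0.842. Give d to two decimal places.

d_min ≈ 0.20

For two independent groups of n = 380 each: d_min = (z_{α/2} + z_β)·√(2/n).
z-sum = 1.960 + 0.842 = 2.802.
d_min = 2.802 × √(2/380) = 2.802 × 0.0725 = 0.203.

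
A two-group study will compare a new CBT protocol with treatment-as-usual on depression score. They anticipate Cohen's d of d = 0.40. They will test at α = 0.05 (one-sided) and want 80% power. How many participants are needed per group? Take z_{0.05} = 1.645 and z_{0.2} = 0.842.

For two independent groups with equal n: n = 2·((z_{α} + z_β) / d)².
z_{α} + z_β = 1.645 + 0.842 = 2.487.
n = 2 × (2.487 / 0.40)² = 2 × 6.218² = 2 × 38.66 = 77.3.
Round up to the next whole participant.

n = 78 per group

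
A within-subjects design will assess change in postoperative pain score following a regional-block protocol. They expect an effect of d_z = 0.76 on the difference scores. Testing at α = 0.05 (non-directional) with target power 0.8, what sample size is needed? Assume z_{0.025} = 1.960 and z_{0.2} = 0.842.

For a paired (one-sample on differences) test: n = ((z_{α/2} + z_β) / d)².
z_{α/2} + z_β = 1.960 + 0.842 = 2.802.
n = (2.802 / 0.76)² = 3.687² = 13.59.
Round up.

n = 14 pairs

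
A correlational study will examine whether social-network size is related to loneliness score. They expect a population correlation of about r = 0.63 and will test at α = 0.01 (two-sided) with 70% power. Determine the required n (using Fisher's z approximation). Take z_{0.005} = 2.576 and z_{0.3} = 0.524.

n = 21

Fisher's z: C = ½·ln((1+r)/(1−r)) = ½·ln(4.4054) = 0.7414.
n = ((z_{α/2} + z_β)/C)² + 3.
(2.576 + 0.524) / 0.7414 = 3.100 / 0.7414 = 4.181.
n = 4.181² + 3 = 17.48 + 3 = 20.5.
Round up.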